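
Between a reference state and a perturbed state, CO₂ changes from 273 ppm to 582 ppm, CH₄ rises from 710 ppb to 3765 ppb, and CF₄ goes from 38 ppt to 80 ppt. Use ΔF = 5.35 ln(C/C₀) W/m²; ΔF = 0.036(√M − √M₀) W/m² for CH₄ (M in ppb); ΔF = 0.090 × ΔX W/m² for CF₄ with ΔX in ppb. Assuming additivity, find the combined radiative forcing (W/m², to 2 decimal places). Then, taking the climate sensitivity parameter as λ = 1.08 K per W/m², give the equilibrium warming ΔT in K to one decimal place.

CO₂: 5.35 × ln(582/273) = 5.35 × ln(2.13187) = 5.35 × 0.75700 = 4.0500 W/m².
CH₄: 0.036 × (√3765 − √710) = 0.036 × (61.3596 − 26.6458) = 0.036 × 34.7138 = 1.2497 W/m².
CF₄: Δ = 80 − 38 = 42 ppt = 0.042 ppb; ΔF = 0.090 × 0.042 = 0.0038 W/m².
Total ΔF = 4.0500 + 1.2497 + 0.0038 = 5.3035 W/m².
ΔT = λ ΔF = 1.08 × 5.30 = 5.7240 K.

ΔF = 5.30 W/m²; ΔT = 5.7 K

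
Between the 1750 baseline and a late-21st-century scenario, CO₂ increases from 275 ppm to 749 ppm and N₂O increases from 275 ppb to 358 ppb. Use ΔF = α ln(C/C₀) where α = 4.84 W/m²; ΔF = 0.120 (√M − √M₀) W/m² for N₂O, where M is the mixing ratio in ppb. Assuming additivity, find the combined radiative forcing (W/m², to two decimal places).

CO₂: 4.84 × ln(749/275) = 4.84 × ln(2.72364) = 4.84 × 1.00197 = 4.8495 W/m².
N₂O: 0.120 × (√358 − √275) = 0.120 × (18.9209 − 16.5831) = 0.120 × 2.3378 = 0.2805 W/m².
Total ΔF = 4.8495 + 0.2805 = 5.1300 W/m².

ΔF = 5.13 W/m²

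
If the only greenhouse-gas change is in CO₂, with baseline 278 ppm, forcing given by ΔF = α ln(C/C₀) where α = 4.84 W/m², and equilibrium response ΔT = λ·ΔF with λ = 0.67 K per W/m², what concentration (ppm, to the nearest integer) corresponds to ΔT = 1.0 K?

Required forcing: ΔF = ΔT/λ = 1.0/0.67 = 1.4925 W/m².
Then ln(C/278) = ΔF/4.84 = 1.4925/4.84 = 0.30837.
So C = 278 × e^0.30837 = 278 × 1.36120 = 378.41 ppm.

C ≈ 378 ppm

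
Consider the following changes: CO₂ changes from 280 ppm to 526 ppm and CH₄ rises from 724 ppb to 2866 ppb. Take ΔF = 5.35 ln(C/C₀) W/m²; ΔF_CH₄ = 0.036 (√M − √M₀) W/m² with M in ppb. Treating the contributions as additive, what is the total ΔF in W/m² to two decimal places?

ΔF = 4.33 W/m²

CO₂: 5.35 × ln(526/280) = 5.35 × ln(1.87857) = 5.35 × 0.63051 = 3.3732 W/m².
CH₄: 0.036 × (√2866 − √724) = 0.036 × (53.5350 − 26.9072) = 0.036 × 26.6278 = 0.9586 W/m².
Total ΔF = 3.3732 + 0.9586 = 4.3318 W/m².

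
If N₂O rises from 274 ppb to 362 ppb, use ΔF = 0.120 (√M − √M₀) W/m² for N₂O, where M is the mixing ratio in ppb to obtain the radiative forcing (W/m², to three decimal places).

ΔF = 0.297 W/m²

N₂O: 0.120 × (√362 − √274) = 0.120 × (19.0263 − 16.5529) = 0.120 × 2.4734 = 0.2968 W/m².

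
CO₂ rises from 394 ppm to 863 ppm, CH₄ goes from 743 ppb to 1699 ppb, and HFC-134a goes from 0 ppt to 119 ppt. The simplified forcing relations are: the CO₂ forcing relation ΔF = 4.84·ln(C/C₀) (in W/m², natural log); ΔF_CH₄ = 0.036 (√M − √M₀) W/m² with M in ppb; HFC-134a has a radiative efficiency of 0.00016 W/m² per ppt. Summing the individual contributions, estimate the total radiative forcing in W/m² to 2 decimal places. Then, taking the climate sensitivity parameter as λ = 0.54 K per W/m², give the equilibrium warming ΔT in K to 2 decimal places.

CO₂: 4.84 × ln(863/394) = 4.84 × ln(2.19036) = 4.84 × 0.78407 = 3.7949 W/m².
CH₄: 0.036 × (√1699 − √743) = 0.036 × (41.2189 − 27.2580) = 0.036 × 13.9609 = 0.5026 W/m².
HFC-134a: ΔF = 0.00016 × (119 − 0) = 0.00016 × 119 = 0.0190 W/m².
Total ΔF = 3.7949 + 0.5026 + 0.0190 = 4.3165 W/m².
ΔT = λ ΔF = 0.54 × 4.32 = 2.3328 K.

ΔF = 4.32 W/m²; ΔT = 2.33 K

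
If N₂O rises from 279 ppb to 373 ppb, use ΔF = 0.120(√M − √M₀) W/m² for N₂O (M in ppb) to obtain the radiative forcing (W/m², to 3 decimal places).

N₂O: 0.120 × (√373 − √279) = 0.120 × (19.3132 − 16.7033) = 0.120 × 2.6099 = 0.3132 W/m².

ΔF = 0.313 W/m²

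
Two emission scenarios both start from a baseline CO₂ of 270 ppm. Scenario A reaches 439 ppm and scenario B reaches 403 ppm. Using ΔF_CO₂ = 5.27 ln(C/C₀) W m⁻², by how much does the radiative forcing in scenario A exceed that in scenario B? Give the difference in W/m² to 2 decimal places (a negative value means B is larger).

ΔF_A = 5.27 ln(439/270) = 5.27 × 0.48608 = 2.5616 W/m².
ΔF_B = 5.27 ln(403/270) = 5.27 × 0.40051 = 2.1107 W/m².
Difference: 2.5616 − 2.1107 = 0.4509 W/m².
(Equivalently, ΔF_A − ΔF_B = 5.27 ln(439/403) = 5.27 × 0.08556 = 0.4509 W/m².)

ΔF_A − ΔF_B = 0.45 W/m²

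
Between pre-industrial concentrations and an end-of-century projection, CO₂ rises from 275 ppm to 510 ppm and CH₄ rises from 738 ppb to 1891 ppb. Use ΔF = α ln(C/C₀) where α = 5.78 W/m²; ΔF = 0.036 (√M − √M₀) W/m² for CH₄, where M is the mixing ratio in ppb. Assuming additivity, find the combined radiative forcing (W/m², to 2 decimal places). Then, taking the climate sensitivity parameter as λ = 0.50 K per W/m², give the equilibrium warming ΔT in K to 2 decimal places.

CO₂: 5.78 × ln(510/275) = 5.78 × ln(1.85455) = 5.78 × 0.61764 = 3.5700 W/m².
CH₄: 0.036 × (√1891 − √738) = 0.036 × (43.4856 − 27.1662) = 0.036 × 16.3194 = 0.5875 W/m².
Total ΔF = 3.5700 + 0.5875 = 4.1575 W/m².
ΔT = λ ΔF = 0.50 × 4.16 = 2.0800 K.

ΔF = 4.16 W/m²; ΔT = 2.08 K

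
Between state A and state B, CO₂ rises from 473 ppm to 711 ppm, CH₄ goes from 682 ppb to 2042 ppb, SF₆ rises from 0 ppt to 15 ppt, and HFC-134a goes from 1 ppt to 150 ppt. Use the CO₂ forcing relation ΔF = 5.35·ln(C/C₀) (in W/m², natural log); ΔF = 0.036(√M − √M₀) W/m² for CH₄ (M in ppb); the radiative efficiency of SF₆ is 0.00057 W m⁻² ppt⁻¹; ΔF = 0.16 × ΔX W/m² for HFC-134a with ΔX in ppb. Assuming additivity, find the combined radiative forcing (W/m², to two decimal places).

ΔF = 2.90 W/m²

CO₂: 5.35 × ln(711/473) = 5.35 × ln(1.50317) = 5.35 × 0.40758 = 2.1806 W/m².
CH₄: 0.036 × (√2042 − √682) = 0.036 × (45.1885 − 26.1151) = 0.036 × 19.0734 = 0.6866 W/m².
SF₆: ΔF = 0.00057 × (15 − 0) = 0.00057 × 15 = 0.0086 W/m².
HFC-134a: Δ = 150 − 1 = 149 ppt = 0.149 ppb; ΔF = 0.16 × 0.149 = 0.0238 W/m².
Total ΔF = 2.1806 + 0.6866 + 0.0086 + 0.0238 = 2.8996 W/m².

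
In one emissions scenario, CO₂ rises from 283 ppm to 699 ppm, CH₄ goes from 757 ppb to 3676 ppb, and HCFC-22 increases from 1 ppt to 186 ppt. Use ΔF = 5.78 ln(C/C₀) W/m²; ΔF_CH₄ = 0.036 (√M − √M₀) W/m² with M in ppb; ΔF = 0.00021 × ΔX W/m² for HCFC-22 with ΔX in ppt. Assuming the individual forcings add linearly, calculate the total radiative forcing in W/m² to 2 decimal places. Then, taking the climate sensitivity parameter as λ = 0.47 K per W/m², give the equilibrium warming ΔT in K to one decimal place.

CO₂: 5.78 × ln(699/283) = 5.78 × ln(2.46996) = 5.78 × 0.90420 = 5.2263 W/m².
CH₄: 0.036 × (√3676 − √757) = 0.036 × (60.6300 − 27.5136) = 0.036 × 33.1164 = 1.1922 W/m².
HCFC-22: ΔF = 0.00021 × (186 − 1) = 0.00021 × 185 = 0.0389 W/m².
Total ΔF = 5.2263 + 1.1922 + 0.0389 = 6.4574 W/m².
ΔT = λ ΔF = 0.47 × 6.46 = 3.0362 K.

ΔF = 6.46 W/m²; ΔT = 3.0 K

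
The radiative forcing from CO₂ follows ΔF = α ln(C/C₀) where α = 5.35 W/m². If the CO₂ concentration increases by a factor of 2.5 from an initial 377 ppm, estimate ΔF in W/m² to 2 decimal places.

ΔF = 4.90 W/m²

ΔF = 5.35 × ln(2.5) = 5.35 × 0.91629 = 4.9022 W/m².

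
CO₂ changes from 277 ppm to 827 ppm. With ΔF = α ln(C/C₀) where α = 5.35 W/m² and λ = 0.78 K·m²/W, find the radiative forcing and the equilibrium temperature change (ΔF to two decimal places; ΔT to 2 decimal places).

CO₂: 5.35 × ln(827/277) = 5.35 × ln(2.98556) = 5.35 × 1.09379 = 5.8518 W/m².
ΔT = λ ΔF = 0.78 × 5.85 = 4.5630 K.

ΔF = 5.85 W/m²; ΔT = 4.56 K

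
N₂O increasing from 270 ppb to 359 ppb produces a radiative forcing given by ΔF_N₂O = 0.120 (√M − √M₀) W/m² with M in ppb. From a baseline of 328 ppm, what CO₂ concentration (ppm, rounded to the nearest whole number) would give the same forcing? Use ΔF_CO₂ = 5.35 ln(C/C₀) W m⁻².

N₂O forcing: 0.120 × (√359 − √270) = 0.120 × (18.9473 − 16.4317) = 0.120 × 2.5156 = 0.30187 W/m².
Set 5.35 ln(C/328) = 0.30187: ln(C/328) = 0.30187/5.35 = 0.05642, so C = 328 × e^0.05642 = 328 × 1.05804 = 347.04 ppm.

C ≈ 347 ppm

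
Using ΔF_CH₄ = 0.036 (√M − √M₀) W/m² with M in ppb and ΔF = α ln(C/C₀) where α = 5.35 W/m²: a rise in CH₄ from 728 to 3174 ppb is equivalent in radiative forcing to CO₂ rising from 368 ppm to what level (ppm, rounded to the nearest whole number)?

CH₄ forcing: 0.036 × (√3174 − √728) = 0.036 × (56.3383 − 26.9815) = 0.036 × 29.3568 = 1.05684 W/m².
Set 5.35 ln(C/368) = 1.05684: ln(C/368) = 1.05684/5.35 = 0.19754, so C = 368 × e^0.19754 = 368 × 1.21840 = 448.37 ppm.

C ≈ 448 ppm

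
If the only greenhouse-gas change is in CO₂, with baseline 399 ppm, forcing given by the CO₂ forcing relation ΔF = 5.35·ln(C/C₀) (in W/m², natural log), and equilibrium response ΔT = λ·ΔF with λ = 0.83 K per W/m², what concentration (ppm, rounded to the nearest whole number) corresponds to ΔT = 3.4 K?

C ≈ 858 ppm

Required forcing: ΔF = ΔT/λ = 3.4/0.83 = 4.0964 W/m².
Then ln(C/399) = ΔF/5.35 = 4.0964/5.35 = 0.76568.
So C = 399 × e^0.76568 = 399 × 2.15046 = 858.03 ppm.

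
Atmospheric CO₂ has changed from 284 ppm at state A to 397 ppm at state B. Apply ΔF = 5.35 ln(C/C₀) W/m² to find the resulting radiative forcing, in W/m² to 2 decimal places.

ΔF = 1.79 W/m²

CO₂ absorption bands are partially saturated, so forcing scales with the logarithm of the concentration ratio.
CO₂: 5.35 × ln(397/284) = 5.35 × ln(1.39789) = 5.35 × 0.33496 = 1.7920 W/m².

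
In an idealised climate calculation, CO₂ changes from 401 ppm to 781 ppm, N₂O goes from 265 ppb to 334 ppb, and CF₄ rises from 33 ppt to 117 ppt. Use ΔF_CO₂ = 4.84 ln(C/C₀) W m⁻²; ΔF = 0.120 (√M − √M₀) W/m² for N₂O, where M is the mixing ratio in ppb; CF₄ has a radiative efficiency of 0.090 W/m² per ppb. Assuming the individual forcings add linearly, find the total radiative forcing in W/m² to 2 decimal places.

ΔF = 3.47 W/m²

CO₂: 4.84 × ln(781/401) = 4.84 × ln(1.94763) = 4.84 × 0.66661 = 3.2264 W/m².
N₂O: 0.120 × (√334 − √265) = 0.120 × (18.2757 − 16.2788) = 0.120 × 1.9969 = 0.2396 W/m².
CF₄: Δ = 117 − 33 = 84 ppt = 0.084 ppb; ΔF = 0.090 × 0.084 = 0.0076 W/m².
Total ΔF = 3.2264 + 0.2396 + 0.0076 = 3.4736 W/m².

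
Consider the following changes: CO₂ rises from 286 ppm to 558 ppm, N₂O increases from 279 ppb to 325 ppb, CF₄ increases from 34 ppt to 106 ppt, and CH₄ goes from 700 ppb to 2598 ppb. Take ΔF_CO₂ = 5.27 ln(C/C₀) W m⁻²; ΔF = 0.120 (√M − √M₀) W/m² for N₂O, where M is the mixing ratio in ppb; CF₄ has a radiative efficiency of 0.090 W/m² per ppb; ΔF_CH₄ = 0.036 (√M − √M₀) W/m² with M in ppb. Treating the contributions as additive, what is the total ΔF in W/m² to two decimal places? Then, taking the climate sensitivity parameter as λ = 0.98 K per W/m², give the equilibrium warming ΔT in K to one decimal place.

ΔF = 4.57 W/m²; ΔT = 4.5 K

CO₂: 5.27 × ln(558/286) = 5.27 × ln(1.95105) = 5.27 × 0.66837 = 3.5223 W/m².
N₂O: 0.120 × (√325 − √279) = 0.120 × (18.0278 − 16.7033) = 0.120 × 1.3245 = 0.1589 W/m².
CF₄: Δ = 106 − 34 = 72 ppt = 0.072 ppb; ΔF = 0.090 × 0.072 = 0.0065 W/m².
CH₄: 0.036 × (√2598 − √700) = 0.036 × (50.9706 − 26.4575) = 0.036 × 24.5131 = 0.8825 W/m².
Total ΔF = 3.5223 + 0.1589 + 0.0065 + 0.8825 = 4.5702 W/m².
ΔT = λ ΔF = 0.98 × 4.57 = 4.4786 K.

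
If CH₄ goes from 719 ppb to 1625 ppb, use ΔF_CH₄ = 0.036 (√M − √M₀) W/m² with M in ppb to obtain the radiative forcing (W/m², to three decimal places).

CH₄: 0.036 × (√1625 − √719) = 0.036 × (40.3113 − 26.8142) = 0.036 × 13.4971 = 0.4859 W/m².

ΔF = 0.486 W/m²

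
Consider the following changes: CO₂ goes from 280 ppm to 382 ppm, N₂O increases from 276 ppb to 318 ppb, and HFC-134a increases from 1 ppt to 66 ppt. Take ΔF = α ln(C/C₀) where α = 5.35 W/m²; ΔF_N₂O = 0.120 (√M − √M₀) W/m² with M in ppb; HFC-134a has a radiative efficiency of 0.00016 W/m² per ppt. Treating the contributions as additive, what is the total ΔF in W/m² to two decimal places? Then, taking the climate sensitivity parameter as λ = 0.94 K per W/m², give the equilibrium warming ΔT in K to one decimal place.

ΔF = 1.82 W/m²; ΔT = 1.7 K

CO₂: 5.35 × ln(382/280) = 5.35 × ln(1.36429) = 5.35 × 0.31063 = 1.6619 W/m².
N₂O: 0.120 × (√318 − √276) = 0.120 × (17.8326 − 16.6132) = 0.120 × 1.2194 = 0.1463 W/m².
HFC-134a: ΔF = 0.00016 × (66 − 1) = 0.00016 × 65 = 0.0104 W/m².
Total ΔF = 1.6619 + 0.1463 + 0.0104 = 1.8186 W/m².
ΔT = λ ΔF = 0.94 × 1.82 = 1.7108 K.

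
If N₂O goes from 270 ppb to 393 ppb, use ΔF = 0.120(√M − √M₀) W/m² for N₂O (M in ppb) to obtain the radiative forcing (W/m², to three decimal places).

N₂O: 0.120 × (√393 − √270) = 0.120 × (19.8242 − 16.4317) = 0.120 × 3.3925 = 0.4071 W/m².

ΔF = 0.407 W/m²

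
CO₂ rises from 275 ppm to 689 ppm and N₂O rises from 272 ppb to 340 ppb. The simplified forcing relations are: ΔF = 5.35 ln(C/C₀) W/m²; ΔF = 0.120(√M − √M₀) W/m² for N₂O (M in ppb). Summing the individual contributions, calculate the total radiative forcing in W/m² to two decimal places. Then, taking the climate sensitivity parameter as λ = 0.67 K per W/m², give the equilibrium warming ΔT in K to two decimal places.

ΔF = 5.15 W/m²; ΔT = 3.45 K

CO₂: 5.35 × ln(689/275) = 5.35 × ln(2.50545) = 5.35 × 0.91847 = 4.9138 W/m².
N₂O: 0.120 × (√340 − √272) = 0.120 × (18.4391 − 16.4924) = 0.120 × 1.9467 = 0.2336 W/m².
Total ΔF = 4.9138 + 0.2336 = 5.1474 W/m².
ΔT = λ ΔF = 0.67 × 5.15 = 3.4505 K.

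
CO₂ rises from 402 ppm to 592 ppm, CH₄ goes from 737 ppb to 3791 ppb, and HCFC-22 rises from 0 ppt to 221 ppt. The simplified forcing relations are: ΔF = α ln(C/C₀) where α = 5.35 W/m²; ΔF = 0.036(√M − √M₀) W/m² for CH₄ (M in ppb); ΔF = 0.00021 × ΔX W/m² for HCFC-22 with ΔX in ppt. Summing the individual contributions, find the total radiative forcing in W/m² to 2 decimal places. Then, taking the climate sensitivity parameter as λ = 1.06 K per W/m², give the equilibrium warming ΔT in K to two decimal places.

CO₂: 5.35 × ln(592/402) = 5.35 × ln(1.47264) = 5.35 × 0.38706 = 2.0708 W/m².
CH₄: 0.036 × (√3791 − √737) = 0.036 × (61.5711 − 27.1477) = 0.036 × 34.4234 = 1.2392 W/m².
HCFC-22: ΔF = 0.00021 × (221 − 0) = 0.00021 × 221 = 0.0464 W/m².
Total ΔF = 2.0708 + 1.2392 + 0.0464 = 3.3564 W/m².
ΔT = λ ΔF = 1.06 × 3.36 = 3.5616 K.

ΔF = 3.36 W/m²; ΔT = 3.56 K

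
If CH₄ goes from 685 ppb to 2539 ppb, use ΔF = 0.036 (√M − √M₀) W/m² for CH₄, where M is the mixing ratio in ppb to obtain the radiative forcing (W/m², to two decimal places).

CH₄: 0.036 × (√2539 − √685) = 0.036 × (50.3885 − 26.1725) = 0.036 × 24.2160 = 0.8718 W/m².

ΔF = 0.87 W/m²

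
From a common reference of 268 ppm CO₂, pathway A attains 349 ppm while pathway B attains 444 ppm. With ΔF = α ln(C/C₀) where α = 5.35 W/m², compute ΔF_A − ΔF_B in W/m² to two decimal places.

ΔF_A = 5.35 ln(349/268) = 5.35 × 0.26408 = 1.4128 W/m².
ΔF_B = 5.35 ln(444/268) = 5.35 × 0.50484 = 2.7009 W/m².
Difference: 1.4128 − 2.7009 = -1.2881 W/m².

ΔF_A − ΔF_B = -1.29 W/m²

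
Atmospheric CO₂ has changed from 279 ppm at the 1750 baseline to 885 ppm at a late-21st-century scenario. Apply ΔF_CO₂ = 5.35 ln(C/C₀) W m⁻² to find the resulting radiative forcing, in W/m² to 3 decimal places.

CO₂: 5.35 × ln(885/279) = 5.35 × ln(3.17204) = 5.35 × 1.15437 = 6.1759 W/m².

ΔF = 6.176 W/m²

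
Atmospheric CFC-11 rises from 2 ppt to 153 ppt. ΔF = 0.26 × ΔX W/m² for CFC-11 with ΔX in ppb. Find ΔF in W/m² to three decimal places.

CFC-11: Δ = 153 − 2 = 151 ppt = 0.151 ppb; ΔF = 0.26 × 0.151 = 0.0393 W/m².

ΔF = 0.039 W/m²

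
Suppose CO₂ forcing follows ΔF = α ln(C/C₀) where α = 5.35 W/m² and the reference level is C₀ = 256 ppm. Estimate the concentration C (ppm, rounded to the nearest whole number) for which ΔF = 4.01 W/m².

Set 5.35 ln(C/256) = 4.01, so ln(C/256) = 4.01/5.35 = 0.74953.
Then C/256 = e^0.74953 = 2.11601, giving C = 256 × 2.11601 = 541.70 ppm.

C ≈ 542 ppm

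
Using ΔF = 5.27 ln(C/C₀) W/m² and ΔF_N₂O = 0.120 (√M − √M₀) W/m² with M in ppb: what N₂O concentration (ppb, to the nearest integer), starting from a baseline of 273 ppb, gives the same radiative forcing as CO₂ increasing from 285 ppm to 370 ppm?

M ≈ 783 ppb

CO₂ forcing: 5.27 × ln(370/285) = 5.27 × 0.261014 = 1.37554 W/m².
Set 0.120(√M − √273) = 1.37554: √M = 1.37554/0.120 + √273 = 11.4628 + 16.5227 = 27.9855.
M = (27.9855)² = 783.19 ppb.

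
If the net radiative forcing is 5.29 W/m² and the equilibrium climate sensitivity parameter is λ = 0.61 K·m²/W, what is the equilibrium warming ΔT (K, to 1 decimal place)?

ΔT = 3.2 K

ΔT = λ ΔF = 0.61 × 5.29 = 3.2269 K.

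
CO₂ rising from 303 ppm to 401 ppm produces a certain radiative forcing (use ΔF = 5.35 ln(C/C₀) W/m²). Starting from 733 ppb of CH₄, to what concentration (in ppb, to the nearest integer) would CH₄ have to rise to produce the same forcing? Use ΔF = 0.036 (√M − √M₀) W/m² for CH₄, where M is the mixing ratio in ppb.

M ≈ 4722 ppb

CO₂ forcing: 5.35 × ln(401/303) = 5.35 × 0.280229 = 1.49923 W/m².
Set 0.036(√M − √733) = 1.49923: √M = 1.49923/0.036 + √733 = 41.6453 + 27.0740 = 68.7193.
M = (68.7193)² = 4722.34 ppb.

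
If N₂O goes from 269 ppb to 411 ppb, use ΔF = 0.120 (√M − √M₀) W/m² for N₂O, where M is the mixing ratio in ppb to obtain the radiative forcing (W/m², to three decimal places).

N₂O: 0.120 × (√411 − √269) = 0.120 × (20.2731 − 16.4012) = 0.120 × 3.8719 = 0.4646 W/m².

ΔF = 0.465 W/m²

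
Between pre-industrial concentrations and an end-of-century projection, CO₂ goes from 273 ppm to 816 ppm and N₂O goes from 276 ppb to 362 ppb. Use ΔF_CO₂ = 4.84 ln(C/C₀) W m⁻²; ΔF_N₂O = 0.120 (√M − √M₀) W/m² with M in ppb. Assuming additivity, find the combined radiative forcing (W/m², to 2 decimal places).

ΔF = 5.59 W/m²

CO₂: 4.84 × ln(816/273) = 4.84 × ln(2.98901) = 4.84 × 1.09494 = 5.2995 W/m².
N₂O: 0.120 × (√362 − √276) = 0.120 × (19.0263 − 16.6132) = 0.120 × 2.4131 = 0.2896 W/m².
Total ΔF = 5.2995 + 0.2896 = 5.5891 W/m².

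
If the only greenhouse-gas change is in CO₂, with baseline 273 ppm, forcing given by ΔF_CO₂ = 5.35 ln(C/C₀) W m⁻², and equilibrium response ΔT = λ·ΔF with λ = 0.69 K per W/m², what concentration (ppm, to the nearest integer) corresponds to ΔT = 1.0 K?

C ≈ 358 ppm

Required forcing: ΔF = ΔT/λ = 1.0/0.69 = 1.4493 W/m².
Then ln(C/273) = ΔF/5.35 = 1.4493/5.35 = 0.27090.
So C = 273 × e^0.27090 = 273 × 1.31114 = 357.94 ppm.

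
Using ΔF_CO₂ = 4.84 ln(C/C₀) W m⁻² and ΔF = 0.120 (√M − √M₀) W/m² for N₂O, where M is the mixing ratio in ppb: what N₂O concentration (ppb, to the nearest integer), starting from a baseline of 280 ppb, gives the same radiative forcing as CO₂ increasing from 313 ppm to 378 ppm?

CO₂ forcing: 4.84 × ln(378/313) = 4.84 × 0.188691 = 0.91326 W/m².
Set 0.120(√M − √280) = 0.91326: √M = 0.91326/0.120 + √280 = 7.6105 + 16.7332 = 24.3437.
M = (24.3437)² = 592.62 ppb.

M ≈ 593 ppb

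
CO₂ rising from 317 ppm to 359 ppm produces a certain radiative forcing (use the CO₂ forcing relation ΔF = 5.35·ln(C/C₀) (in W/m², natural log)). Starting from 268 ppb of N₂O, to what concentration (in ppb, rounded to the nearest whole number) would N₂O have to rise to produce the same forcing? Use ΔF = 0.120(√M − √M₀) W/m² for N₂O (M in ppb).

M ≈ 480 ppb

CO₂ forcing: 5.35 × ln(359/317) = 5.35 × 0.124421 = 0.66565 W/m².
Set 0.120(√M − √268) = 0.66565: √M = 0.66565/0.120 + √268 = 5.5471 + 16.3707 = 21.9178.
M = (21.9178)² = 480.39 ppb.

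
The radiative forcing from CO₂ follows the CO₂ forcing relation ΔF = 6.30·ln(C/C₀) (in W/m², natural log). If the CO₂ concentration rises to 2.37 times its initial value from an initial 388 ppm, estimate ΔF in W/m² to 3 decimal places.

ΔF = 5.436 W/m²

ΔF = 6.30 × ln(2.37) = 6.30 × 0.86289 = 5.4362 W/m².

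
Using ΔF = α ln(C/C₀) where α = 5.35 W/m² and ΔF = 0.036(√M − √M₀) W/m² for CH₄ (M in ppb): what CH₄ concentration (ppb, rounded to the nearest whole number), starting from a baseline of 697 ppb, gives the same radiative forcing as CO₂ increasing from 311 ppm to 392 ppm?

M ≈ 3697 ppb

CO₂ forcing: 5.35 × ln(392/311) = 5.35 × 0.231469 = 1.23836 W/m².
Set 0.036(√M − √697) = 1.23836: √M = 1.23836/0.036 + √697 = 34.3989 + 26.4008 = 60.7997.
M = (60.7997)² = 3696.60 ppb.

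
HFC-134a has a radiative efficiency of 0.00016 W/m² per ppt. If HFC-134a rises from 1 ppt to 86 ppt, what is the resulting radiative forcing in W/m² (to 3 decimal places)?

ΔF = 0.014 W/m²

HFC-134a: ΔF = 0.00016 × (86 − 1) = 0.00016 × 85 = 0.0136 W/m².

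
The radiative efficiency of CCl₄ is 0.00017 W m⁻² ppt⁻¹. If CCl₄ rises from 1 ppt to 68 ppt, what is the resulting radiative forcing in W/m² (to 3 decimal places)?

CCl₄: ΔF = 0.00017 × (68 − 1) = 0.00017 × 67 = 0.0114 W/m².

ΔF = 0.011 W/m²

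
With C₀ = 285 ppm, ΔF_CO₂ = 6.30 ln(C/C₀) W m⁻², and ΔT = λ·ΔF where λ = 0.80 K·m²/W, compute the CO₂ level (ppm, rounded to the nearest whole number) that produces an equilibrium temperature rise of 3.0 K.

C ≈ 517 ppm

Required forcing: ΔF = ΔT/λ = 3.0/0.80 = 3.7500 W/m².
Then ln(C/285) = ΔF/6.30 = 3.7500/6.30 = 0.59524.
So C = 285 × e^0.59524 = 285 × 1.81347 = 516.84 ppm.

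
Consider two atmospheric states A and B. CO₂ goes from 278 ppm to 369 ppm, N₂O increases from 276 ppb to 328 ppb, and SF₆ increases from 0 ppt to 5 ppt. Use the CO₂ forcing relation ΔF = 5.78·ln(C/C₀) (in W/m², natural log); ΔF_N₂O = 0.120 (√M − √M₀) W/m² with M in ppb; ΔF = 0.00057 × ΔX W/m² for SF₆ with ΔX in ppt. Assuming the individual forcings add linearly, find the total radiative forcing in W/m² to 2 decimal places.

CO₂: 5.78 × ln(369/278) = 5.78 × ln(1.32734) = 5.78 × 0.28318 = 1.6368 W/m².
N₂O: 0.120 × (√328 − √276) = 0.120 × (18.1108 − 16.6132) = 0.120 × 1.4976 = 0.1797 W/m².
SF₆: ΔF = 0.00057 × (5 − 0) = 0.00057 × 5 = 0.0029 W/m².
Total ΔF = 1.6368 + 0.1797 + 0.0029 = 1.8194 W/m².

ΔF = 1.82 W/m²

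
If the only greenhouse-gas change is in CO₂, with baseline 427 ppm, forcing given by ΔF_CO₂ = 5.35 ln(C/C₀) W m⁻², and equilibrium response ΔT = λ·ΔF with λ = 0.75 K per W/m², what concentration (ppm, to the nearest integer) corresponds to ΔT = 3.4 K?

C ≈ 996 ppm

Required forcing: ΔF = ΔT/λ = 3.4/0.75 = 4.5333 W/m².
Then ln(C/427) = ΔF/5.35 = 4.5333/5.35 = 0.84735.
So C = 427 × e^0.84735 = 427 × 2.33345 = 996.38 ppm.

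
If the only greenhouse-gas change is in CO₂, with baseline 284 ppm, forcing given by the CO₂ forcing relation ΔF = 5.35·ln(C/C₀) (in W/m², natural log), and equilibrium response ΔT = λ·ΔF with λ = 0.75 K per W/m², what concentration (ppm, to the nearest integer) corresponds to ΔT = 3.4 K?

Required forcing: ΔF = ΔT/λ = 3.4/0.75 = 4.5333 W/m².
Then ln(C/284) = ΔF/5.35 = 4.5333/5.35 = 0.84735.
So C = 284 × e^0.84735 = 284 × 2.33345 = 662.70 ppm.

C ≈ 663 ppm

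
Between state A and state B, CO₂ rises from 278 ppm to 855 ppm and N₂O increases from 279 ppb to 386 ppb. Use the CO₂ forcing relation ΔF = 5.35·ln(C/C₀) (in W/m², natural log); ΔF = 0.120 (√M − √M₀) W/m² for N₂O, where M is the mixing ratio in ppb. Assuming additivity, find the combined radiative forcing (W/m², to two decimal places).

CO₂: 5.35 × ln(855/278) = 5.35 × ln(3.07554) = 5.35 × 1.12348 = 6.0106 W/m².
N₂O: 0.120 × (√386 − √279) = 0.120 × (19.6469 − 16.7033) = 0.120 × 2.9436 = 0.3532 W/m².
Total ΔF = 6.0106 + 0.3532 = 6.3638 W/m².

ΔF = 6.36 W/m²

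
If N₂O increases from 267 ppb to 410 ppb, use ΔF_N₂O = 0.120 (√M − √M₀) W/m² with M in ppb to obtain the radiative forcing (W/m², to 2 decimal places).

N₂O: 0.120 × (√410 − √267) = 0.120 × (20.2485 − 16.3401) = 0.120 × 3.9084 = 0.4690 W/m².

ΔF = 0.47 W/m²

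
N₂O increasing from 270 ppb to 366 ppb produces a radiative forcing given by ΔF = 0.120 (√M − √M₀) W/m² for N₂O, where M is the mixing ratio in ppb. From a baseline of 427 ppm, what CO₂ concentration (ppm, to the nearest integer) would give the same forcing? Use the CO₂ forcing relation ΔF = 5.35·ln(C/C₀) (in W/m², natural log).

N₂O forcing: 0.120 × (√366 − √270) = 0.120 × (19.1311 − 16.4317) = 0.120 × 2.6994 = 0.32393 W/m².
Set 5.35 ln(C/427) = 0.32393: ln(C/427) = 0.32393/5.35 = 0.06055, so C = 427 × e^0.06055 = 427 × 1.06242 = 453.65 ppm.

C ≈ 454 ppm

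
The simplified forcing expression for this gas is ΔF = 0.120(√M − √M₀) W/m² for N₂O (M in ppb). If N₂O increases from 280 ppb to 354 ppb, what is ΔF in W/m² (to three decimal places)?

N₂O: 0.120 × (√354 − √280) = 0.120 × (18.8149 − 16.7332) = 0.120 × 2.0817 = 0.2498 W/m².

ΔF = 0.250 W/m²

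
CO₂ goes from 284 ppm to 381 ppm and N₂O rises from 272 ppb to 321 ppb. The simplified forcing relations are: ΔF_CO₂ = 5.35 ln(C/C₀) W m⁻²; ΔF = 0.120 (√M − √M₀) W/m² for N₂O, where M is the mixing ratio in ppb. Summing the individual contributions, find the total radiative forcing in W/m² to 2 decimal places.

ΔF = 1.74 W/m²

CO₂: 5.35 × ln(381/284) = 5.35 × ln(1.34155) = 5.35 × 0.29383 = 1.5720 W/m².
N₂O: 0.120 × (√321 − √272) = 0.120 × (17.9165 − 16.4924) = 0.120 × 1.4241 = 0.1709 W/m².
Total ΔF = 1.5720 + 0.1709 = 1.7429 W/m².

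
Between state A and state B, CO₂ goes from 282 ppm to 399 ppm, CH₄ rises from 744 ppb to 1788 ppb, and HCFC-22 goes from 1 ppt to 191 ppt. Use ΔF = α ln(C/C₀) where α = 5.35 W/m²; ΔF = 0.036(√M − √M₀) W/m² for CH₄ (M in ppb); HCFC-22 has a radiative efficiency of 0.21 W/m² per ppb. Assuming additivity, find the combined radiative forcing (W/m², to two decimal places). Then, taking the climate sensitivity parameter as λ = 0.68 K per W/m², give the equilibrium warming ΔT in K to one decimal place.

ΔF = 2.44 W/m²; ΔT = 1.7 K

CO₂: 5.35 × ln(399/282) = 5.35 × ln(1.41489) = 5.35 × 0.34705 = 1.8567 W/m².
CH₄: 0.036 × (√1788 − √744) = 0.036 × (42.2847 − 27.2764) = 0.036 × 15.0083 = 0.5403 W/m².
HCFC-22: Δ = 191 − 1 = 190 ppt = 0.190 ppb; ΔF = 0.21 × 0.190 = 0.0399 W/m².
Total ΔF = 1.8567 + 0.5403 + 0.0399 = 2.4369 W/m².
ΔT = λ ΔF = 0.68 × 2.44 = 1.6592 K.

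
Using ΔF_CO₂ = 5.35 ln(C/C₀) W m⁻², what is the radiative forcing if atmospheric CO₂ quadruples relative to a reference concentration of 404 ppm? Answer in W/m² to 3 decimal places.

Because the forcing depends only on the ratio C/C₀, the initial concentration does not enter.
ΔF = 5.35 × ln(4) = 5.35 × 1.38629 = 7.4167 W/m².

ΔF = 7.417 W/m²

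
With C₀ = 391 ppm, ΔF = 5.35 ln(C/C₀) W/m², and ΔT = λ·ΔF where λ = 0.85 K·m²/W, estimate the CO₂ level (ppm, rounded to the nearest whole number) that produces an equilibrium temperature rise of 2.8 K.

Required forcing: ΔF = ΔT/λ = 2.8/0.85 = 3.2941 W/m².
Then ln(C/391) = ΔF/5.35 = 3.2941/5.35 = 0.61572.
So C = 391 × e^0.61572 = 391 × 1.85099 = 723.74 ppm.

C ≈ 724 ppm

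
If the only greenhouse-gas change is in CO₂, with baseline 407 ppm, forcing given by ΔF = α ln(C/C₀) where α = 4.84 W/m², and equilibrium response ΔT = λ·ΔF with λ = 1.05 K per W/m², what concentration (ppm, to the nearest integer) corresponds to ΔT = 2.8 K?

C ≈ 706 ppm

Required forcing: ΔF = ΔT/λ = 2.8/1.05 = 2.6667 W/m².
Then ln(C/407) = ΔF/4.84 = 2.6667/4.84 = 0.55097.
So C = 407 × e^0.55097 = 407 × 1.73494 = 706.12 ppm.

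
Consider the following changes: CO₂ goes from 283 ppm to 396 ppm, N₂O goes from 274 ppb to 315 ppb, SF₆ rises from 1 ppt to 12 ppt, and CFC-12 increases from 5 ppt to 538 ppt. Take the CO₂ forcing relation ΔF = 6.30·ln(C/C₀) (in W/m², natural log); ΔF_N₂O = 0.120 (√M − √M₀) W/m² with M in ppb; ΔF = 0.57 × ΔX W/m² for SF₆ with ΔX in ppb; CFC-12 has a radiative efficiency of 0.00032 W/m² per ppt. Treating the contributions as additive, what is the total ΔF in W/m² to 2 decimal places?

ΔF = 2.44 W/m²

CO₂: 6.30 × ln(396/283) = 6.30 × ln(1.39929) = 6.30 × 0.33596 = 2.1165 W/m².
N₂O: 0.120 × (√315 − √274) = 0.120 × (17.7482 − 16.5529) = 0.120 × 1.1953 = 0.1434 W/m².
SF₆: Δ = 12 − 1 = 11 ppt = 0.011 ppb; ΔF = 0.57 × 0.011 = 0.0063 W/m².
CFC-12: ΔF = 0.00032 × (538 − 5) = 0.00032 × 533 = 0.1706 W/m².
Total ΔF = 2.1165 + 0.1434 + 0.0063 + 0.1706 = 2.4368 W/m².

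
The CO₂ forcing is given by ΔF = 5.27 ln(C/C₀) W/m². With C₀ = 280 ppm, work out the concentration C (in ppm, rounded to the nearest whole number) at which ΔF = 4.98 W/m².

C ≈ 720 ppm

Set 5.27 ln(C/280) = 4.98, so ln(C/280) = 4.98/5.27 = 0.94497.
Then C/280 = e^0.94497 = 2.57274, giving C = 280 × 2.57274 = 720.37 ppm.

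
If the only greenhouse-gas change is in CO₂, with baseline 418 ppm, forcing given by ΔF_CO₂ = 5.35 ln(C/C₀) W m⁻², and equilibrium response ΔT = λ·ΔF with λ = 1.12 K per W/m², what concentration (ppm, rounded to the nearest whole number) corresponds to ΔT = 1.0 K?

Required forcing: ΔF = ΔT/λ = 1.0/1.12 = 0.8929 W/m².
Then ln(C/418) = ΔF/5.35 = 0.8929/5.35 = 0.16690.
So C = 418 × e^0.16690 = 418 × 1.18164 = 493.93 ppm.

C ≈ 494 ppm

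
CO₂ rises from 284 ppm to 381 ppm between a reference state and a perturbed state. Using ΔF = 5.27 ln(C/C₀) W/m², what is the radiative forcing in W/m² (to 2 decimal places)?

CO₂: 5.27 × ln(381/284) = 5.27 × ln(1.34155) = 5.27 × 0.29383 = 1.5485 W/m².

ΔF = 1.55 W/m²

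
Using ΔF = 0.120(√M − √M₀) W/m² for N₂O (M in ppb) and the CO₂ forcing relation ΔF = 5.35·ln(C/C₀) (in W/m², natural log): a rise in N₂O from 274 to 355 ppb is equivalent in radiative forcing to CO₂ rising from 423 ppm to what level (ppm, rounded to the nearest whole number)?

N₂O forcing: 0.120 × (√355 − √274) = 0.120 × (18.8414 − 16.5529) = 0.120 × 2.2885 = 0.27462 W/m².
Set 5.35 ln(C/423) = 0.27462: ln(C/423) = 0.27462/5.35 = 0.05133, so C = 423 × e^0.05133 = 423 × 1.05267 = 445.28 ppm.

C ≈ 445 ppm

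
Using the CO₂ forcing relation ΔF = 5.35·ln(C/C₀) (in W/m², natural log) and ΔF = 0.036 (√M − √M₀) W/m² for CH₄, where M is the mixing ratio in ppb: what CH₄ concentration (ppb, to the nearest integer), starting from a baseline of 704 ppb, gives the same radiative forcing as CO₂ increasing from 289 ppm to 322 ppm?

M ≈ 1815 ppb

CO₂ forcing: 5.35 × ln(322/289) = 5.35 × 0.108125 = 0.57847 W/m².
Set 0.036(√M − √704) = 0.57847: √M = 0.57847/0.036 + √704 = 16.0686 + 26.5330 = 42.6016.
M = (42.6016)² = 1814.90 ppb.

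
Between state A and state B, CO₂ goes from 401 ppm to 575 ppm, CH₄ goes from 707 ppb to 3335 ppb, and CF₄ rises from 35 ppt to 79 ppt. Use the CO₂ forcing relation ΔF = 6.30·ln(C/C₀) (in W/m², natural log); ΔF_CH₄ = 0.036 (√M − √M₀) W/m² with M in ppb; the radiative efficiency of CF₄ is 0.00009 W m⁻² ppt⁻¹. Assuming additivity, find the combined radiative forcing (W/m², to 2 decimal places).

ΔF = 3.40 W/m²

CO₂: 6.30 × ln(575/401) = 6.30 × ln(1.43392) = 6.30 × 0.36041 = 2.2706 W/m².
CH₄: 0.036 × (√3335 − √707) = 0.036 × (57.7495 − 26.5895) = 0.036 × 31.1600 = 1.1218 W/m².
CF₄: ΔF = 0.00009 × (79 − 35) = 0.00009 × 44 = 0.0040 W/m².
Total ΔF = 2.2706 + 1.1218 + 0.0040 = 3.3964 W/m².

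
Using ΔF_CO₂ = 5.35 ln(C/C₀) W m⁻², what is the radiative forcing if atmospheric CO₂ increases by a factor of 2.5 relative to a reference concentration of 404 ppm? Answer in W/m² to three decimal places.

Because the forcing depends only on the ratio C/C₀, the initial concentration does not enter.
ΔF = 5.35 × ln(2.5) = 5.35 × 0.91629 = 4.9022 W/m².

ΔF = 4.902 W/m²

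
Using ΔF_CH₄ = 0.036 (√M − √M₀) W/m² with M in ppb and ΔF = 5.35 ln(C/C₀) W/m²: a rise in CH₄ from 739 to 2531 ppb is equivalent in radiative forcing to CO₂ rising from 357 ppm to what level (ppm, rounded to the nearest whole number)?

C ≈ 417 ppm

CH₄ forcing: 0.036 × (√2531 − √739) = 0.036 × (50.3090 − 27.1846) = 0.036 × 23.1244 = 0.83248 W/m².
Set 5.35 ln(C/357) = 0.83248: ln(C/357) = 0.83248/5.35 = 0.15560, so C = 357 × e^0.15560 = 357 × 1.16836 = 417.10 ppm.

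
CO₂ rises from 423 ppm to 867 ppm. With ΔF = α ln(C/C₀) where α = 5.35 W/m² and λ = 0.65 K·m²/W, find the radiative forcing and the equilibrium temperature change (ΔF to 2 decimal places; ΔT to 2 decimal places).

ΔF = 3.84 W/m²; ΔT = 2.50 K

CO₂: 5.35 × ln(867/423) = 5.35 × ln(2.04965) = 5.35 × 0.71767 = 3.8395 W/m².
ΔT = λ ΔF = 0.65 × 3.84 = 2.4960 K.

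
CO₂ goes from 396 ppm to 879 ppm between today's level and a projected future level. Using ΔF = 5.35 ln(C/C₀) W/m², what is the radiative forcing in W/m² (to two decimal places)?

ΔF = 4.27 W/m²

CO₂: 5.35 × ln(879/396) = 5.35 × ln(2.21970) = 5.35 × 0.79737 = 4.2659 W/m².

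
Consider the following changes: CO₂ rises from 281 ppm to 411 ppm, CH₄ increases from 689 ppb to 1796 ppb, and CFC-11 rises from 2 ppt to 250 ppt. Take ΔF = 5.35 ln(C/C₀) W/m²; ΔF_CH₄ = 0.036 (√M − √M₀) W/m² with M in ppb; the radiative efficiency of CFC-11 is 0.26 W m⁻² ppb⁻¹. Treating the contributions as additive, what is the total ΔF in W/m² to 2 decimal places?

ΔF = 2.68 W/m²

CO₂: 5.35 × ln(411/281) = 5.35 × ln(1.46263) = 5.35 × 0.38024 = 2.0343 W/m².
CH₄: 0.036 × (√1796 − √689) = 0.036 × (42.3792 − 26.2488) = 0.036 × 16.1304 = 0.5807 W/m².
CFC-11: Δ = 250 − 2 = 248 ppt = 0.248 ppb; ΔF = 0.26 × 0.248 = 0.0645 W/m².
Total ΔF = 2.0343 + 0.5807 + 0.0645 = 2.6795 W/m².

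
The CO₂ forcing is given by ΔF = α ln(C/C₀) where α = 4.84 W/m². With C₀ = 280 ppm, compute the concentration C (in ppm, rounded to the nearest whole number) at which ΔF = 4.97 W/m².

C ≈ 782 ppm

Set 4.84 ln(C/280) = 4.97, so ln(C/280) = 4.97/4.84 = 1.02686.
Then C/280 = e^1.02686 = 2.79228, giving C = 280 × 2.79228 = 781.84 ppm.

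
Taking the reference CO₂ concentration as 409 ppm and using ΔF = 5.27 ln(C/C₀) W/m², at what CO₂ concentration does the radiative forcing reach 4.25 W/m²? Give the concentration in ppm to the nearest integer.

Set 5.27 ln(C/409) = 4.25, so ln(C/409) = 4.25/5.27 = 0.80645.
Then C/409 = e^0.80645 = 2.23994, giving C = 409 × 2.23994 = 916.14 ppm.

C ≈ 916 ppm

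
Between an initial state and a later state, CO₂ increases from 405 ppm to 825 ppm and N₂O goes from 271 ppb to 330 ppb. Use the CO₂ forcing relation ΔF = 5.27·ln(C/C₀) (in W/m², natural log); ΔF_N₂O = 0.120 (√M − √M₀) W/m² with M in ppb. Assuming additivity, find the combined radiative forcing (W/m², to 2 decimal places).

ΔF = 3.95 W/m²

CO₂: 5.27 × ln(825/405) = 5.27 × ln(2.03704) = 5.27 × 0.71150 = 3.7496 W/m².
N₂O: 0.120 × (√330 − √271) = 0.120 × (18.1659 − 16.4621) = 0.120 × 1.7038 = 0.2045 W/m².
Total ΔF = 3.7496 + 0.2045 = 3.9541 W/m².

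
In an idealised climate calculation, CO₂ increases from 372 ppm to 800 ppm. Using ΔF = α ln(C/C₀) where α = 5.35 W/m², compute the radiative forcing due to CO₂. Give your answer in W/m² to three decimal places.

CO₂ absorption bands are partially saturated, so forcing scales with the logarithm of the concentration ratio.
CO₂: 5.35 × ln(800/372) = 5.35 × ln(2.15054) = 5.35 × 0.76572 = 4.0966 W/m².

ΔF = 4.097 W/m²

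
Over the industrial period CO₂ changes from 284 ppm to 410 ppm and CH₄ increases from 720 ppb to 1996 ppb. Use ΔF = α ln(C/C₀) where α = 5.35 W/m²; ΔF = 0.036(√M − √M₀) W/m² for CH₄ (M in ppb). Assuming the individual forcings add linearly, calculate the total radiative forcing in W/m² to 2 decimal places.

CO₂: 5.35 × ln(410/284) = 5.35 × ln(1.44366) = 5.35 × 0.36718 = 1.9644 W/m².
CH₄: 0.036 × (√1996 − √720) = 0.036 × (44.6766 − 26.8328) = 0.036 × 17.8438 = 0.6424 W/m².
Total ΔF = 1.9644 + 0.6424 = 2.6068 W/m².

ΔF = 2.61 W/m²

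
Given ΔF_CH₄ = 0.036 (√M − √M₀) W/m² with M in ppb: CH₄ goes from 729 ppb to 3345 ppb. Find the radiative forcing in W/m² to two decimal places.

ΔF = 1.11 W/m²

CH₄: 0.036 × (√3345 − √729) = 0.036 × (57.8360 − 27.0000) = 0.036 × 30.8360 = 1.1101 W/m².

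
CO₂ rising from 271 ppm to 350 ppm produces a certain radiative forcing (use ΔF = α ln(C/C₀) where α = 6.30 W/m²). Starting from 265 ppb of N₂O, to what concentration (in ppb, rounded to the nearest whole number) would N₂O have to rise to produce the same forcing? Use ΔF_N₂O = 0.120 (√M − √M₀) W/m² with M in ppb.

M ≈ 883 ppb

CO₂ forcing: 6.30 × ln(350/271) = 6.30 × 0.255814 = 1.61163 W/m².
Set 0.120(√M − √265) = 1.61163: √M = 1.61163/0.120 + √265 = 13.4303 + 16.2788 = 29.7091.
M = (29.7091)² = 882.63 ppb.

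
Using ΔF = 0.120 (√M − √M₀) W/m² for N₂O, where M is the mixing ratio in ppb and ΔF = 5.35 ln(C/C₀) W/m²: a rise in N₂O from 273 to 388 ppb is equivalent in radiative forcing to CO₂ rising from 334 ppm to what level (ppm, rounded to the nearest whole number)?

C ≈ 359 ppm

N₂O forcing: 0.120 × (√388 − √273) = 0.120 × (19.6977 − 16.5227) = 0.120 × 3.1750 = 0.38100 W/m².
Set 5.35 ln(C/334) = 0.38100: ln(C/334) = 0.38100/5.35 = 0.07121, so C = 334 × e^0.07121 = 334 × 1.07381 = 358.65 ppm.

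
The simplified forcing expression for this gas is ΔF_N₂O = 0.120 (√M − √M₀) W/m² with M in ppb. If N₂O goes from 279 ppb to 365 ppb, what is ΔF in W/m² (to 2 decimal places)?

ΔF = 0.29 W/m²

N₂O: 0.120 × (√365 − √279) = 0.120 × (19.1050 − 16.7033) = 0.120 × 2.4017 = 0.2882 W/m².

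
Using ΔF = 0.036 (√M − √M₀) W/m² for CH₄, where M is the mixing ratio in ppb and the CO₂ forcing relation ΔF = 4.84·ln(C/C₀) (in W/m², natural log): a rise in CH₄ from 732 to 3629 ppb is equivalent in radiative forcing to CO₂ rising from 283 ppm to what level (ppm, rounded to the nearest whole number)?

C ≈ 362 ppm

CH₄ forcing: 0.036 × (√3629 − √732) = 0.036 × (60.2412 − 27.0555) = 0.036 × 33.1857 = 1.19469 W/m².
Set 4.84 ln(C/283) = 1.19469: ln(C/283) = 1.19469/4.84 = 0.24684, so C = 283 × e^0.24684 = 283 × 1.27997 = 362.23 ppm.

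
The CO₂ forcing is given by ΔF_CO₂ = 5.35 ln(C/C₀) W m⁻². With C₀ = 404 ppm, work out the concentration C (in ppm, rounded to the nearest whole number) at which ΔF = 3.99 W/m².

Set 5.35 ln(C/404) = 3.99, so ln(C/404) = 3.99/5.35 = 0.74579.
Then C/404 = e^0.74579 = 2.10811, giving C = 404 × 2.10811 = 851.68 ppm.

C ≈ 852 ppm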